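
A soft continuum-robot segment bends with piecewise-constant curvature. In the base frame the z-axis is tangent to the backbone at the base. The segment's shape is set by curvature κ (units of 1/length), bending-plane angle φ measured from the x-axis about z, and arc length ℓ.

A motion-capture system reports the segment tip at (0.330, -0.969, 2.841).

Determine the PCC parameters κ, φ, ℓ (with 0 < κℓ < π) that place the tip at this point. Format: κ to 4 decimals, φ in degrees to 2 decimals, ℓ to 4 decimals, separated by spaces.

ρ = √(x²+y²) = √(0.330² + -0.969²) = 1.02365
φ = atan2(y, x) mod 360° = atan2(-0.969, 0.330) = 288.8066°
|p|² = ρ² + z² = 1.02365² + 2.841² = 9.11914
κ = 2ρ / |p|² = 2×1.02365 / 9.11914 = 0.22451
θ = 2·atan2(ρ, z) = 2·atan2(1.02365, 2.841) = 0.69167 rad
ℓ = θ/κ = 0.69167/0.22451 = 3.08084

0.2245 288.81 3.0808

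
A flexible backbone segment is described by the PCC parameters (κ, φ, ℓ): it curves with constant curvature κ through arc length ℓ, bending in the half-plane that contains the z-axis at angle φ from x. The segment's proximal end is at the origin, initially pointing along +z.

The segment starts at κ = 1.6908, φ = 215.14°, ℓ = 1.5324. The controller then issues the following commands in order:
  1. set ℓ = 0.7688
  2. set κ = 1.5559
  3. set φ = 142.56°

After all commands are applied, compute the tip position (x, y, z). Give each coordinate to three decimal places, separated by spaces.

-0.324 0.248 0.598

initial: κ=1.6908, φ=215.14°, ℓ=1.5324
cmd 1: set ℓ=0.7688 → (κ,φ,ℓ)=(1.6908,215.14°,0.7688) → tip=(-0.3542,-0.2493,0.5699)
cmd 2: set κ=1.5559 → (κ,φ,ℓ)=(1.5559,215.14°,0.7688) → tip=(-0.3333,-0.2346,0.5981)
cmd 3: set φ=142.56° → (κ,φ,ℓ)=(1.5559,142.56°,0.7688) → tip=(-0.3236,0.2478,0.5981)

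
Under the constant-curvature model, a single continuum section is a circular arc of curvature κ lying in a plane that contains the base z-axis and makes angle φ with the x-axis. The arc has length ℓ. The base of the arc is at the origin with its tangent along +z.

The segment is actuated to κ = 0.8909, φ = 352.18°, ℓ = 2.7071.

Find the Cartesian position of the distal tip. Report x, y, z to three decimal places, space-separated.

1.941 -0.267 0.748

θ = κ·ℓ = 0.8909 × 2.7071 = 2.41176 rad
ρ = (1 − cos θ)/κ = (1 − -0.74528)/0.8909 = 1.95901
z = sin θ / κ = 0.66675/0.8909 = 0.74840
x = ρ cos φ = 1.95901 × cos(352.18°) = 1.94079
y = ρ sin φ = 1.95901 × sin(352.18°) = -0.26655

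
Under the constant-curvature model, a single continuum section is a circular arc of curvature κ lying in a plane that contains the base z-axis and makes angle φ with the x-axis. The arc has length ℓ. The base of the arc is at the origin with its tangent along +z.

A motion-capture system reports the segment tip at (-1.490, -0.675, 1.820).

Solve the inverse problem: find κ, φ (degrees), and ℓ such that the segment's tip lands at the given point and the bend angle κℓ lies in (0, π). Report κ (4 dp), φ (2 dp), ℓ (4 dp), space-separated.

0.5463 204.37 2.6802

ρ = √(x²+y²) = √(-1.490² + -0.675²) = 1.63576
φ = atan2(y, x) mod 360° = atan2(-0.675, -1.490) = 204.3715°
|p|² = ρ² + z² = 1.63576² + 1.820² = 5.98813
κ = 2ρ / |p|² = 2×1.63576 / 5.98813 = 0.54634
θ = 2·atan2(ρ, z) = 2·atan2(1.63576, 1.820) = 1.46427 rad
ℓ = θ/κ = 1.46427/0.54634 = 2.68017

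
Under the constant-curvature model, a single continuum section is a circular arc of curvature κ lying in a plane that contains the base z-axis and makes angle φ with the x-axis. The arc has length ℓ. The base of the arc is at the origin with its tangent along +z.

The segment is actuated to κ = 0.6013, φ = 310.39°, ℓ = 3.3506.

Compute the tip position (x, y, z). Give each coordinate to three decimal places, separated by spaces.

1.540 -1.811 1.502

θ = κ·ℓ = 0.6013 × 3.3506 = 2.01472 rad
ρ = (1 − cos θ)/κ = (1 − -0.42948)/0.6013 = 2.37732
z = sin θ / κ = 0.90308/0.6013 = 1.50187
x = ρ cos φ = 2.37732 × cos(310.39°) = 1.54047
y = ρ sin φ = 2.37732 × sin(310.39°) = -1.81069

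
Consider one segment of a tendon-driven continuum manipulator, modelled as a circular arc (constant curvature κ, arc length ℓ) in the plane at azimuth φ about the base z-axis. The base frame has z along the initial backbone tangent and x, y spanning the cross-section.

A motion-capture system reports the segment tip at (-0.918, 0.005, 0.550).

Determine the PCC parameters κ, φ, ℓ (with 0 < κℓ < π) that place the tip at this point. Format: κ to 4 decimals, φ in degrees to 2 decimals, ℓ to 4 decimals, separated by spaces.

1.6032 179.69 1.2862

ρ = √(x²+y²) = √(-0.918² + 0.005²) = 0.91801
φ = atan2(y, x) mod 360° = atan2(0.005, -0.918) = 179.6879°
|p|² = ρ² + z² = 0.91801² + 0.550² = 1.14525
κ = 2ρ / |p|² = 2×0.91801 / 1.14525 = 1.60317
θ = 2·atan2(ρ, z) = 2·atan2(0.91801, 0.550) = 2.06205 rad
ℓ = θ/κ = 2.06205/1.60317 = 1.28623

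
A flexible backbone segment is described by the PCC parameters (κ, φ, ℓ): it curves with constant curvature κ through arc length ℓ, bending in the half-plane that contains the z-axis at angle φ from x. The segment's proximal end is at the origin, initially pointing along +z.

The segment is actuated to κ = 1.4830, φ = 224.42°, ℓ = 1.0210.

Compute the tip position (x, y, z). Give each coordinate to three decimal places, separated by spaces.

-0.454 -0.445 0.673

θ = κ·ℓ = 1.4830 × 1.0210 = 1.51414 rad
ρ = (1 − cos θ)/κ = (1 − 0.05662)/1.4830 = 0.63613
z = sin θ / κ = 0.99840/1.4830 = 0.67323
x = ρ cos φ = 0.63613 × cos(224.42°) = -0.45434
y = ρ sin φ = 0.63613 × sin(224.42°) = -0.44523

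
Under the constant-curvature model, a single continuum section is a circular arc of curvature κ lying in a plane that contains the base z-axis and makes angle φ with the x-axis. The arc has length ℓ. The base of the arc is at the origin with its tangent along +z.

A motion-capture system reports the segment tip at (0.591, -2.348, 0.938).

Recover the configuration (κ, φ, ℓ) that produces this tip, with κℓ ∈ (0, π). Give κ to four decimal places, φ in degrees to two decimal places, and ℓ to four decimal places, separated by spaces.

0.7182 284.13 3.3449

ρ = √(x²+y²) = √(0.591² + -2.348²) = 2.42124
φ = atan2(y, x) mod 360° = atan2(-2.348, 0.591) = 284.1281°
|p|² = ρ² + z² = 2.42124² + 0.938² = 6.74223
κ = 2ρ / |p|² = 2×2.42124 / 6.74223 = 0.71823
θ = 2·atan2(ρ, z) = 2·atan2(2.42124, 0.938) = 2.40239 rad
ℓ = θ/κ = 2.40239/0.71823 = 3.34487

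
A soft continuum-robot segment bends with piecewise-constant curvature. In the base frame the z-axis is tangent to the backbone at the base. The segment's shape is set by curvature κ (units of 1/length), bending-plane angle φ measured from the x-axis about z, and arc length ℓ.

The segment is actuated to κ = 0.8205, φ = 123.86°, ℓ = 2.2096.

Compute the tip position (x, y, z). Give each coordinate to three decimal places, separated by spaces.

θ = κ·ℓ = 0.8205 × 2.2096 = 1.81298 rad
ρ = (1 − cos θ)/κ = (1 − -0.23982)/0.8205 = 1.51105
z = sin θ / κ = 0.97082/0.8205 = 1.18320
x = ρ cos φ = 1.51105 × cos(123.86°) = -0.84191
y = ρ sin φ = 1.51105 × sin(123.86°) = 1.25478

-0.842 1.255 1.183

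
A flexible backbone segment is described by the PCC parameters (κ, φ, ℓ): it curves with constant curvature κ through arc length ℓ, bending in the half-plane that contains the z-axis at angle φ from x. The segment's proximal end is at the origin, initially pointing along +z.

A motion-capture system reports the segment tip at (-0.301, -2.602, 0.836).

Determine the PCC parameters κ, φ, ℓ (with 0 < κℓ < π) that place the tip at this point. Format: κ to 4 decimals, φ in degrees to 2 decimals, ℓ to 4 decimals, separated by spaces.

ρ = √(x²+y²) = √(-0.301² + -2.602²) = 2.61935
φ = atan2(y, x) mod 360° = atan2(-2.602, -0.301) = 263.4013°
|p|² = ρ² + z² = 2.61935² + 0.836² = 7.55990
κ = 2ρ / |p|² = 2×2.61935 / 7.55990 = 0.69296
θ = 2·atan2(ρ, z) = 2·atan2(2.61935, 0.836) = 2.52371 rad
ℓ = θ/κ = 2.52371/0.69296 = 3.64192

0.6930 263.40 3.6419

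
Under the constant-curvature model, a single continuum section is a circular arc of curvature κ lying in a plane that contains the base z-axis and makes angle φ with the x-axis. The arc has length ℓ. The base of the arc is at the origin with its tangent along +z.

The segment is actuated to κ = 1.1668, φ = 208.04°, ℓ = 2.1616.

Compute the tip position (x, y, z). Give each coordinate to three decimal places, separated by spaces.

-1.372 -0.731 0.498

θ = κ·ℓ = 1.1668 × 2.1616 = 2.52215 rad
ρ = (1 − cos θ)/κ = (1 − -0.81421)/1.1668 = 1.55486
z = sin θ / κ = 0.58058/1.1668 = 0.49758
x = ρ cos φ = 1.55486 × cos(208.04°) = -1.37235
y = ρ sin φ = 1.55486 × sin(208.04°) = -0.73092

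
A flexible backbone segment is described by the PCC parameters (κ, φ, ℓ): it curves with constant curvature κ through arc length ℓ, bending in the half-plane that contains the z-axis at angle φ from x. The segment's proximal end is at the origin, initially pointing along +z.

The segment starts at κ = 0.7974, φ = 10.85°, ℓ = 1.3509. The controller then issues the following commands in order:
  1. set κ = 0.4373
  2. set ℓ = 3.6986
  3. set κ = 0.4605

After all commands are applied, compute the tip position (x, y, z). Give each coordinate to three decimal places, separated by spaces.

initial: κ=0.7974, φ=10.85°, ℓ=1.3509
cmd 1: set κ=0.4373 → (κ,φ,ℓ)=(0.4373,10.85°,1.3509) → tip=(0.3806,0.0730,1.2737)
cmd 2: set ℓ=3.6986 → (κ,φ,ℓ)=(0.4373,10.85°,3.6986) → tip=(2.3505,0.4505,2.2843)
cmd 3: set κ=0.4605 → (κ,φ,ℓ)=(0.4605,10.85°,3.6986) → tip=(2.4143,0.4627,2.1525)

2.414 0.463 2.153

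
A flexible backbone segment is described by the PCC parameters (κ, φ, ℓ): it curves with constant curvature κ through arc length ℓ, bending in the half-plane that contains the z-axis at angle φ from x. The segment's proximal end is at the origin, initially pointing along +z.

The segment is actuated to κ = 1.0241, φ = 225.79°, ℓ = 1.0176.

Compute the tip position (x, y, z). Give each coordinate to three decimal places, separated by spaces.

θ = κ·ℓ = 1.0241 × 1.0176 = 1.04212 rad
ρ = (1 − cos θ)/κ = (1 − 0.50439)/1.0241 = 0.48395
z = sin θ / κ = 0.86348/1.0241 = 0.84316
x = ρ cos φ = 0.48395 × cos(225.79°) = -0.33745
y = ρ sin φ = 0.48395 × sin(225.79°) = -0.34689

-0.337 -0.347 0.843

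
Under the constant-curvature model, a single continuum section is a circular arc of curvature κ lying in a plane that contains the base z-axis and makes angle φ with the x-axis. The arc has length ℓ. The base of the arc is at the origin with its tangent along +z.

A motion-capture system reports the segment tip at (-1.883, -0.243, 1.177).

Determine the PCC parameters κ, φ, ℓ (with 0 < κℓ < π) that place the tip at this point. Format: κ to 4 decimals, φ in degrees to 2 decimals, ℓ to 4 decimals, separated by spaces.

ρ = √(x²+y²) = √(-1.883² + -0.243²) = 1.89861
φ = atan2(y, x) mod 360° = atan2(-0.243, -1.883) = 187.3533°
|p|² = ρ² + z² = 1.89861² + 1.177² = 4.99007
κ = 2ρ / |p|² = 2×1.89861 / 4.99007 = 0.76096
θ = 2·atan2(ρ, z) = 2·atan2(1.89861, 1.177) = 2.03171 rad
ℓ = θ/κ = 2.03171/0.76096 = 2.66994

0.7610 187.35 2.6699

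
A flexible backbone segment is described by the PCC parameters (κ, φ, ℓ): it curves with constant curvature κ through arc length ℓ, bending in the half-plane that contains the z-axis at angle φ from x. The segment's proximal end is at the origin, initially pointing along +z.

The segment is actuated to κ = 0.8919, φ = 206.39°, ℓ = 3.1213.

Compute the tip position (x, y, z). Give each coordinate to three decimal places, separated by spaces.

θ = κ·ℓ = 0.8919 × 3.1213 = 2.78389 rad
ρ = (1 − cos θ)/κ = (1 − -0.93670)/0.8919 = 2.17143
z = sin θ / κ = 0.35013/0.8919 = 0.39256
x = ρ cos φ = 2.17143 × cos(206.39°) = -1.94515
y = ρ sin φ = 2.17143 × sin(206.39°) = -0.96516

-1.945 -0.965 0.393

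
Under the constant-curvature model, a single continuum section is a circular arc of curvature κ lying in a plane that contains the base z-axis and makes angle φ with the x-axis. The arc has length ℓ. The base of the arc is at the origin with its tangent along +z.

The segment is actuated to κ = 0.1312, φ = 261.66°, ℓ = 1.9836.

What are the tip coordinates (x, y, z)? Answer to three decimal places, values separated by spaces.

-0.037 -0.254 1.961

θ = κ·ℓ = 0.1312 × 1.9836 = 0.26025 rad
ρ = (1 − cos θ)/κ = (1 − 0.96633)/0.1312 = 0.25666
z = sin θ / κ = 0.25732/0.1312 = 1.96128
x = ρ cos φ = 0.25666 × cos(261.66°) = -0.03723
y = ρ sin φ = 0.25666 × sin(261.66°) = -0.25395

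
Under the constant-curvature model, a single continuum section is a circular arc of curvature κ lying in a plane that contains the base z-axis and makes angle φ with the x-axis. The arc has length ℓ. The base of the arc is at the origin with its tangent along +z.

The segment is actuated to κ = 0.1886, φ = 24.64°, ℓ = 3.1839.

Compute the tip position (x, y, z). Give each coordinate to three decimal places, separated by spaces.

0.843 0.387 2.996

θ = κ·ℓ = 0.1886 × 3.1839 = 0.60048 rad
ρ = (1 − cos θ)/κ = (1 − 0.82506)/0.1886 = 0.92756
z = sin θ / κ = 0.56504/0.1886 = 2.99598
x = ρ cos φ = 0.92756 × cos(24.64°) = 0.84310
y = ρ sin φ = 0.92756 × sin(24.64°) = 0.38671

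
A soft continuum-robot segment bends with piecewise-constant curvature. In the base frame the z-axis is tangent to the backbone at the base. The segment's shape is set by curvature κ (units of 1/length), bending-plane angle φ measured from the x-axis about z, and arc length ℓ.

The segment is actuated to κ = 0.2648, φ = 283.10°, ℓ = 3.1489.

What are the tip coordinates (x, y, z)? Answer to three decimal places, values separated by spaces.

0.281 -1.206 2.796

θ = κ·ℓ = 0.2648 × 3.1489 = 0.83383 rad
ρ = (1 − cos θ)/κ = (1 − 0.67205)/0.2648 = 1.23850
z = sin θ / κ = 0.74051/0.2648 = 2.79649
x = ρ cos φ = 1.23850 × cos(283.10°) = 0.28071
y = ρ sin φ = 1.23850 × sin(283.10°) = -1.20627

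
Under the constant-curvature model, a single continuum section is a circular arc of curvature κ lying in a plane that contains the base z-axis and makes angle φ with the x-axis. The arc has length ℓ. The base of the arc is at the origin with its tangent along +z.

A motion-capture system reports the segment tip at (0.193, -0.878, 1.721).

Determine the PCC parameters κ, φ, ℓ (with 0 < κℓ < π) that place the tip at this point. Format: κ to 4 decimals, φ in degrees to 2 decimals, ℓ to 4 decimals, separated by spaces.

0.4769 282.40 2.0187

ρ = √(x²+y²) = √(0.193² + -0.878²) = 0.89896
φ = atan2(y, x) mod 360° = atan2(-0.878, 0.193) = 282.3975°
|p|² = ρ² + z² = 0.89896² + 1.721² = 3.76997
κ = 2ρ / |p|² = 2×0.89896 / 3.76997 = 0.47691
θ = 2·atan2(ρ, z) = 2·atan2(0.89896, 1.721) = 0.96273 rad
ℓ = θ/κ = 0.96273/0.47691 = 2.01870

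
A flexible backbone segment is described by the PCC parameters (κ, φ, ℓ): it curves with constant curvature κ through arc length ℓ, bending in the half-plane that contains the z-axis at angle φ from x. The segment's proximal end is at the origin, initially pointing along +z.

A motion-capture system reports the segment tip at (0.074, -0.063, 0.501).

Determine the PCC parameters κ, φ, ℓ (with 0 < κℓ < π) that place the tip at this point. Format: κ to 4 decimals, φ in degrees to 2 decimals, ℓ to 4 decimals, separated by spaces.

0.7463 319.59 0.5135

ρ = √(x²+y²) = √(0.074² + -0.063²) = 0.09719
φ = atan2(y, x) mod 360° = atan2(-0.063, 0.074) = 319.5905°
|p|² = ρ² + z² = 0.09719² + 0.501² = 0.26045
κ = 2ρ / |p|² = 2×0.09719 / 0.26045 = 0.74630
θ = 2·atan2(ρ, z) = 2·atan2(0.09719, 0.501) = 0.38321 rad
ℓ = θ/κ = 0.38321/0.74630 = 0.51348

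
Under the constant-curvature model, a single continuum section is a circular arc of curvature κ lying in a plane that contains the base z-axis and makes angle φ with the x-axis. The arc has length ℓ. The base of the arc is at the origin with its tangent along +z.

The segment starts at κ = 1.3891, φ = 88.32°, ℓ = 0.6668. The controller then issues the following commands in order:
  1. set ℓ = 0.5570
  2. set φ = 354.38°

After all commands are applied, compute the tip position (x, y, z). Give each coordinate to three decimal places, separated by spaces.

initial: κ=1.3891, φ=88.32°, ℓ=0.6668
cmd 1: set ℓ=0.5570 → (κ,φ,ℓ)=(1.3891,88.32°,0.5570) → tip=(0.0060,0.2049,0.5031)
cmd 2: set φ=354.38° → (κ,φ,ℓ)=(1.3891,354.38°,0.5570) → tip=(0.2040,-0.0201,0.5031)

0.204 -0.020 0.503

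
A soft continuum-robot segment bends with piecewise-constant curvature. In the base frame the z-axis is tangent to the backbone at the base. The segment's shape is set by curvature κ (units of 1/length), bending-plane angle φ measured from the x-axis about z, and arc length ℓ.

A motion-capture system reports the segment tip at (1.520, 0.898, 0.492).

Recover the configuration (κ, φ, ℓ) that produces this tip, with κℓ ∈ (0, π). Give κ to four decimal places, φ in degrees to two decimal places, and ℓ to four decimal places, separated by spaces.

ρ = √(x²+y²) = √(1.520² + 0.898²) = 1.76545
φ = atan2(y, x) mod 360° = atan2(0.898, 1.520) = 30.5741°
|p|² = ρ² + z² = 1.76545² + 0.492² = 3.35887
κ = 2ρ / |p|² = 2×1.76545 / 3.35887 = 1.05122
θ = 2·atan2(ρ, z) = 2·atan2(1.76545, 0.492) = 2.59802 rad
ℓ = θ/κ = 2.59802/1.05122 = 2.47144

1.0512 30.57 2.4714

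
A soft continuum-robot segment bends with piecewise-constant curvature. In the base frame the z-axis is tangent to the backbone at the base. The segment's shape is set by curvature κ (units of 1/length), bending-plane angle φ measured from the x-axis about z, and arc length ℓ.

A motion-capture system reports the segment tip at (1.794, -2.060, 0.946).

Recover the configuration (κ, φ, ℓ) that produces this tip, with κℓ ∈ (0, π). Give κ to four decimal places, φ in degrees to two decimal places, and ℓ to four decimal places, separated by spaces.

ρ = √(x²+y²) = √(1.794² + -2.060²) = 2.73167
φ = atan2(y, x) mod 360° = atan2(-2.060, 1.794) = 311.0518°
|p|² = ρ² + z² = 2.73167² + 0.946² = 8.35695
κ = 2ρ / |p|² = 2×2.73167 / 8.35695 = 0.65375
θ = 2·atan2(ρ, z) = 2·atan2(2.73167, 0.946) = 2.47483 rad
ℓ = θ/κ = 2.47483/0.65375 = 3.78560

0.6537 311.05 3.7856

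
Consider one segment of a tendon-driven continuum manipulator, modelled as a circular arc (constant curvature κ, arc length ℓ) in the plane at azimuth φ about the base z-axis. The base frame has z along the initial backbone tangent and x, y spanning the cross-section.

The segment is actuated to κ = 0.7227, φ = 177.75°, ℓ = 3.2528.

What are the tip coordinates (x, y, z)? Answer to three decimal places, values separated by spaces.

θ = κ·ℓ = 0.7227 × 3.2528 = 2.35080 rad
ρ = (1 − cos θ)/κ = (1 − -0.70328)/0.7227 = 2.35683
z = sin θ / κ = 0.71091/0.7227 = 0.98369
x = ρ cos φ = 2.35683 × cos(177.75°) = -2.35501
y = ρ sin φ = 2.35683 × sin(177.75°) = 0.09253

-2.355 0.093 0.984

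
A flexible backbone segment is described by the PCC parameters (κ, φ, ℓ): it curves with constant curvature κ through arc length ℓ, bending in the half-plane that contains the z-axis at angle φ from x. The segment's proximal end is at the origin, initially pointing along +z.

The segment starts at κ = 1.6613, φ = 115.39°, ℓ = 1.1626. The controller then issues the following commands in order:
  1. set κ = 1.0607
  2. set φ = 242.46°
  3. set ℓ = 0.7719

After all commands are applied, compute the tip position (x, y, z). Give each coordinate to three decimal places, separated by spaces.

initial: κ=1.6613, φ=115.39°, ℓ=1.1626
cmd 1: set κ=1.0607 → (κ,φ,ℓ)=(1.0607,115.39°,1.1626) → tip=(-0.2703,0.5696,0.8895)
cmd 2: set φ=242.46° → (κ,φ,ℓ)=(1.0607,242.46°,1.1626) → tip=(-0.2915,-0.5590,0.8895)
cmd 3: set ℓ=0.7719 → (κ,φ,ℓ)=(1.0607,242.46°,0.7719) → tip=(-0.1381,-0.2649,0.6885)

-0.138 -0.265 0.689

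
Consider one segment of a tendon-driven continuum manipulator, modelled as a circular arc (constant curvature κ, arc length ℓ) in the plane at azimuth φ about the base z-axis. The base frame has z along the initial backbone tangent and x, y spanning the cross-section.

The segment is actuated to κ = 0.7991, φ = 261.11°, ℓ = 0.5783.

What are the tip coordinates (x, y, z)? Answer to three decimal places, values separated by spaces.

-0.020 -0.130 0.558

θ = κ·ℓ = 0.7991 × 0.5783 = 0.46212 rad
ρ = (1 − cos θ)/κ = (1 − 0.89511)/0.7991 = 0.13126
z = sin θ / κ = 0.44585/0.7991 = 0.55794
x = ρ cos φ = 0.13126 × cos(261.11°) = -0.02028
y = ρ sin φ = 0.13126 × sin(261.11°) = -0.12968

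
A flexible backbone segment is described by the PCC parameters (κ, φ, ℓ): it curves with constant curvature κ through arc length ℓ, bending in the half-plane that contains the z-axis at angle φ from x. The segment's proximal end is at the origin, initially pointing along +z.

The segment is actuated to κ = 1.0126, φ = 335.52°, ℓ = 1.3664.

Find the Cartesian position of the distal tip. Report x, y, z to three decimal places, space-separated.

θ = κ·ℓ = 1.0126 × 1.3664 = 1.38362 rad
ρ = (1 − cos θ)/κ = (1 − 0.18609)/1.0126 = 0.80378
z = sin θ / κ = 0.98253/1.0126 = 0.97031
x = ρ cos φ = 0.80378 × cos(335.52°) = 0.73153
y = ρ sin φ = 0.80378 × sin(335.52°) = -0.33307

0.732 -0.333 0.970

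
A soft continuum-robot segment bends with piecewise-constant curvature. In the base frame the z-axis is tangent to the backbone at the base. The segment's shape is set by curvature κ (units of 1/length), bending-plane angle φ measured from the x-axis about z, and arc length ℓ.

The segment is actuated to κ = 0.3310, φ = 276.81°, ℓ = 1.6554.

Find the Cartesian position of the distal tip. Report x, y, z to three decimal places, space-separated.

0.052 -0.439 1.574

θ = κ·ℓ = 0.3310 × 1.6554 = 0.54794 rad
ρ = (1 − cos θ)/κ = (1 − 0.85360)/0.3310 = 0.44229
z = sin θ / κ = 0.52093/0.3310 = 1.57380
x = ρ cos φ = 0.44229 × cos(276.81°) = 0.05245
y = ρ sin φ = 0.44229 × sin(276.81°) = -0.43917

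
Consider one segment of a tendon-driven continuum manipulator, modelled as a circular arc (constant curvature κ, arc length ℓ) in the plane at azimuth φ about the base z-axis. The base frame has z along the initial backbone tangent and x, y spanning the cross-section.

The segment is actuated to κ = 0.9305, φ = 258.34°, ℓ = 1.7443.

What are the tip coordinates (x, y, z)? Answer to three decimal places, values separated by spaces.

θ = κ·ℓ = 0.9305 × 1.7443 = 1.62307 rad
ρ = (1 − cos θ)/κ = (1 − -0.05225)/0.9305 = 1.13084
z = sin θ / κ = 0.99863/0.9305 = 1.07322
x = ρ cos φ = 1.13084 × cos(258.34°) = -0.22855
y = ρ sin φ = 1.13084 × sin(258.34°) = -1.10751

-0.229 -1.108 1.073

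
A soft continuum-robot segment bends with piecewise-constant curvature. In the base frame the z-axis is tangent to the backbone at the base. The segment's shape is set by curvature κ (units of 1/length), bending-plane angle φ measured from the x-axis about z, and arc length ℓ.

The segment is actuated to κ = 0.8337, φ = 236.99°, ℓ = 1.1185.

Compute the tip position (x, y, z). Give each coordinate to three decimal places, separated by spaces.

θ = κ·ℓ = 0.8337 × 1.1185 = 0.93249 rad
ρ = (1 − cos θ)/κ = (1 − 0.59583)/0.8337 = 0.48479
z = sin θ / κ = 0.80311/0.8337 = 0.96331
x = ρ cos φ = 0.48479 × cos(236.99°) = -0.26410
y = ρ sin φ = 0.48479 × sin(236.99°) = -0.40653

-0.264 -0.407 0.963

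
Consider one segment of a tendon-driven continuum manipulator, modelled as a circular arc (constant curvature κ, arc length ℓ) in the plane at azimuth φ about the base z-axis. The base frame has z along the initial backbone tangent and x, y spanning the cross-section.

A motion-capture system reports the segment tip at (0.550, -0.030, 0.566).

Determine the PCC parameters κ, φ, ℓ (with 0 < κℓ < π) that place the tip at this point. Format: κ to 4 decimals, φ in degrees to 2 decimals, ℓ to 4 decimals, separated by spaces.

1.7661 356.88 0.8740

ρ = √(x²+y²) = √(0.550² + -0.030²) = 0.55082
φ = atan2(y, x) mod 360° = atan2(-0.030, 0.550) = 356.8779°
|p|² = ρ² + z² = 0.55082² + 0.566² = 0.62376
κ = 2ρ / |p|² = 2×0.55082 / 0.62376 = 1.76613
θ = 2·atan2(ρ, z) = 2·atan2(0.55082, 0.566) = 1.54361 rad
ℓ = θ/κ = 1.54361/1.76613 = 0.87401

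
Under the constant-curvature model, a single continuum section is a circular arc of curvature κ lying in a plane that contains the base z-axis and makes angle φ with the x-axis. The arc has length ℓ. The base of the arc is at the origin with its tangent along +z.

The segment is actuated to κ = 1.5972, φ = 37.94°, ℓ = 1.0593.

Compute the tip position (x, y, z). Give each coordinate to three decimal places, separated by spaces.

θ = κ·ℓ = 1.5972 × 1.0593 = 1.69191 rad
ρ = (1 − cos θ)/κ = (1 − -0.12082)/1.5972 = 0.70174
z = sin θ / κ = 0.99267/1.5972 = 0.62151
x = ρ cos φ = 0.70174 × cos(37.94°) = 0.55343
y = ρ sin φ = 0.70174 × sin(37.94°) = 0.43146

0.553 0.431 0.622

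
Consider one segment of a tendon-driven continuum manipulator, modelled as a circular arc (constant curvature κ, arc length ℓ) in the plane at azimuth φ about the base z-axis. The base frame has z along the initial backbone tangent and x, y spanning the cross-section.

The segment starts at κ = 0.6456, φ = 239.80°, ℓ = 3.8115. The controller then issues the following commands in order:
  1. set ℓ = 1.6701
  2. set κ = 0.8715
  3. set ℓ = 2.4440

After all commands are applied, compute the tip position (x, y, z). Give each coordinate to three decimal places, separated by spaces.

-0.883 -1.518 0.973

initial: κ=0.6456, φ=239.80°, ℓ=3.8115
cmd 1: set ℓ=1.6701 → (κ,φ,ℓ)=(0.6456,239.80°,1.6701) → tip=(-0.4107,-0.7056,1.3648)
cmd 2: set κ=0.8715 → (κ,φ,ℓ)=(0.8715,239.80°,1.6701) → tip=(-0.5108,-0.8776,1.1398)
cmd 3: set ℓ=2.4440 → (κ,φ,ℓ)=(0.8715,239.80°,2.4440) → tip=(-0.8834,-1.5178,0.9727)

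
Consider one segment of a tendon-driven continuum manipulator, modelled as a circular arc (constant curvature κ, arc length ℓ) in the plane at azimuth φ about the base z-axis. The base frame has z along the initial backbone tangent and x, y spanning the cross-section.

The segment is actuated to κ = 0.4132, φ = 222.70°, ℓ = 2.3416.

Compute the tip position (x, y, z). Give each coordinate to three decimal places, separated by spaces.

θ = κ·ℓ = 0.4132 × 2.3416 = 0.96755 rad
ρ = (1 − cos θ)/κ = (1 − 0.56732)/0.4132 = 1.04715
z = sin θ / κ = 0.82350/0.4132 = 1.99298
x = ρ cos φ = 1.04715 × cos(222.70°) = -0.76956
y = ρ sin φ = 1.04715 × sin(222.70°) = -0.71013

-0.770 -0.710 1.993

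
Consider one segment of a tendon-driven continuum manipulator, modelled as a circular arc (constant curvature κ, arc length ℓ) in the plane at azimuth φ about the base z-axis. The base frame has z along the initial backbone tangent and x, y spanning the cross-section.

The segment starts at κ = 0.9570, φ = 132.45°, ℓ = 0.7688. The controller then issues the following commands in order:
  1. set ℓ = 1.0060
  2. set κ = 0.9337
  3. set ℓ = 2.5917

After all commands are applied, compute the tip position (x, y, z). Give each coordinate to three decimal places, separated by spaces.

initial: κ=0.9570, φ=132.45°, ℓ=0.7688
cmd 1: set ℓ=1.0060 → (κ,φ,ℓ)=(0.9570,132.45°,1.0060) → tip=(-0.3024,0.3306,0.8576)
cmd 2: set κ=0.9337 → (κ,φ,ℓ)=(0.9337,132.45°,1.0060) → tip=(-0.2961,0.3237,0.8645)
cmd 3: set ℓ=2.5917 → (κ,φ,ℓ)=(0.9337,132.45°,2.5917) → tip=(-1.2655,1.3835,0.7076)

-1.266 1.383 0.708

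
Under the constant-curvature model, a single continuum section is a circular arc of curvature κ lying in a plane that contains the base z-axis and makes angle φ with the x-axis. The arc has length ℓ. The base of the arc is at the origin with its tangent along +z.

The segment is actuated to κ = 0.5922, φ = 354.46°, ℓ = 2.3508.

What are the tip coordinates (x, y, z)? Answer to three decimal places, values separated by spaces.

1.382 -0.134 1.662

θ = κ·ℓ = 0.5922 × 2.3508 = 1.39214 rad
ρ = (1 − cos θ)/κ = (1 − 0.17770)/0.5922 = 1.38854
z = sin θ / κ = 0.98408/0.5922 = 1.66174
x = ρ cos φ = 1.38854 × cos(354.46°) = 1.38206
y = ρ sin φ = 1.38854 × sin(354.46°) = -0.13405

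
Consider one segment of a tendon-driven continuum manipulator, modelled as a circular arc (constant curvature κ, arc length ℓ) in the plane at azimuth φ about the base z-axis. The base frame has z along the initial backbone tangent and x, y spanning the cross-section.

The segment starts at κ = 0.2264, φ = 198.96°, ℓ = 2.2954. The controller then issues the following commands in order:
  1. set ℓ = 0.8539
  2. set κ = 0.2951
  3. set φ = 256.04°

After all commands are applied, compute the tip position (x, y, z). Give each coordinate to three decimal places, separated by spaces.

-0.026 -0.104 0.845

initial: κ=0.2264, φ=198.96°, ℓ=2.2954
cmd 1: set ℓ=0.8539 → (κ,φ,ℓ)=(0.2264,198.96°,0.8539) → tip=(-0.0778,-0.0267,0.8486)
cmd 2: set κ=0.2951 → (κ,φ,ℓ)=(0.2951,198.96°,0.8539) → tip=(-0.1012,-0.0348,0.8449)
cmd 3: set φ=256.04° → (κ,φ,ℓ)=(0.2951,256.04°,0.8539) → tip=(-0.0258,-0.1039,0.8449)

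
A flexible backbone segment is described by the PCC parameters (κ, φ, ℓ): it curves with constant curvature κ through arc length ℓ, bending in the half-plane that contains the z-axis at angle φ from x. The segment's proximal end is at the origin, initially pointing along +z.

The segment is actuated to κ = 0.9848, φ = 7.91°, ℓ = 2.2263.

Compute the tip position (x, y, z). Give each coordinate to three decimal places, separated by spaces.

1.592 0.221 0.825

θ = κ·ℓ = 0.9848 × 2.2263 = 2.19246 rad
ρ = (1 − cos θ)/κ = (1 − -0.58239)/0.9848 = 1.60681
z = sin θ / κ = 0.81291/0.9848 = 0.82546
x = ρ cos φ = 1.60681 × cos(7.91°) = 1.59152
y = ρ sin φ = 1.60681 × sin(7.91°) = 0.22113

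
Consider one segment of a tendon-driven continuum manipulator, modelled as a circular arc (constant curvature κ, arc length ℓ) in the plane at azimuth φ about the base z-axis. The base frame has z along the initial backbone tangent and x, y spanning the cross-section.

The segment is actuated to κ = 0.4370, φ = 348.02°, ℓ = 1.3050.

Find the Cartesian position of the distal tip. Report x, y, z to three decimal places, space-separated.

θ = κ·ℓ = 0.4370 × 1.3050 = 0.57028 rad
ρ = (1 − cos θ)/κ = (1 − 0.84175)/0.4370 = 0.36213
z = sin θ / κ = 0.53987/0.4370 = 1.23540
x = ρ cos φ = 0.36213 × cos(348.02°) = 0.35425
y = ρ sin φ = 0.36213 × sin(348.02°) = -0.07517

0.354 -0.075 1.235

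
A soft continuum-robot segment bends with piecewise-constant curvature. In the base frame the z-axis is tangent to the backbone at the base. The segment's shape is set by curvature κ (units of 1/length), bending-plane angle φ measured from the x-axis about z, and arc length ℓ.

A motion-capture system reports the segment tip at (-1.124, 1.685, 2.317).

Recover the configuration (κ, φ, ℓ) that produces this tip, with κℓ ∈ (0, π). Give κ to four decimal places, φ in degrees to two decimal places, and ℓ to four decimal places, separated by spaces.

0.4277 123.71 3.3591

ρ = √(x²+y²) = √(-1.124² + 1.685²) = 2.02549
φ = atan2(y, x) mod 360° = atan2(1.685, -1.124) = 123.7058°
|p|² = ρ² + z² = 2.02549² + 2.317² = 9.47109
κ = 2ρ / |p|² = 2×2.02549 / 9.47109 = 0.42772
θ = 2·atan2(ρ, z) = 2·atan2(2.02549, 2.317) = 1.43674 rad
ℓ = θ/κ = 1.43674/0.42772 = 3.35906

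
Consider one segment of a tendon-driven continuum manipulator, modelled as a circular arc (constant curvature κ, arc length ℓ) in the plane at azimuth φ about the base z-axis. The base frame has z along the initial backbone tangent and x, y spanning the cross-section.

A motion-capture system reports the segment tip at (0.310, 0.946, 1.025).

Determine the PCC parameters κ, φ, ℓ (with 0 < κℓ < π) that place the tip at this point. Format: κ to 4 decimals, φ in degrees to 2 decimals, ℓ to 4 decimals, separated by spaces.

0.9752 71.86 1.5808

ρ = √(x²+y²) = √(0.310² + 0.946²) = 0.99550
φ = atan2(y, x) mod 360° = atan2(0.946, 0.310) = 71.8563°
|p|² = ρ² + z² = 0.99550² + 1.025² = 2.04164
κ = 2ρ / |p|² = 2×0.99550 / 2.04164 = 0.97519
θ = 2·atan2(ρ, z) = 2·atan2(0.99550, 1.025) = 1.54160 rad
ℓ = θ/κ = 1.54160/0.97519 = 1.58081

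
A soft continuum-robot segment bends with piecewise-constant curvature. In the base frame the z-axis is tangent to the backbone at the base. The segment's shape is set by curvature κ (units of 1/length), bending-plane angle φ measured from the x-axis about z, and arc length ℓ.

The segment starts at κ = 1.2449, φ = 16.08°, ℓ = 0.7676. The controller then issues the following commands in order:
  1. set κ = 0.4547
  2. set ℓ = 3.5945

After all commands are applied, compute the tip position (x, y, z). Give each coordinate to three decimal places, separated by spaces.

2.248 0.648 2.195

initial: κ=1.2449, φ=16.08°, ℓ=0.7676
cmd 1: set κ=0.4547 → (κ,φ,ℓ)=(0.4547,16.08°,0.7676) → tip=(0.1274,0.0367,0.7521)
cmd 2: set ℓ=3.5945 → (κ,φ,ℓ)=(0.4547,16.08°,3.5945) → tip=(2.2476,0.6479,2.1948)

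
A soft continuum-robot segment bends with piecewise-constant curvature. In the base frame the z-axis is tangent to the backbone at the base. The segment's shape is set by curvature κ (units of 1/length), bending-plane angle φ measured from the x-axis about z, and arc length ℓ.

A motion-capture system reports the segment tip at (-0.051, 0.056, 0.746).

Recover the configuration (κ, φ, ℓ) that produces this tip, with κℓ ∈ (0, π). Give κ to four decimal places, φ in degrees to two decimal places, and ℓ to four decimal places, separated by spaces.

0.2694 132.32 0.7511

ρ = √(x²+y²) = √(-0.051² + 0.056²) = 0.07574
φ = atan2(y, x) mod 360° = atan2(0.056, -0.051) = 132.3246°
|p|² = ρ² + z² = 0.07574² + 0.746² = 0.56225
κ = 2ρ / |p|² = 2×0.07574 / 0.56225 = 0.26943
θ = 2·atan2(ρ, z) = 2·atan2(0.07574, 0.746) = 0.20237 rad
ℓ = θ/κ = 0.20237/0.26943 = 0.75112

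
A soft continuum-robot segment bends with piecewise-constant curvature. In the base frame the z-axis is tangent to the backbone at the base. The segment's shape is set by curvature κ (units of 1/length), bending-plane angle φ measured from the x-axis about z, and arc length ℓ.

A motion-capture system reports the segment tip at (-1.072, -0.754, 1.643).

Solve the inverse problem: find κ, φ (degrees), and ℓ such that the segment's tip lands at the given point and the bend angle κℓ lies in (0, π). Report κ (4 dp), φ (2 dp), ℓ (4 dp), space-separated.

ρ = √(x²+y²) = √(-1.072² + -0.754²) = 1.31061
φ = atan2(y, x) mod 360° = atan2(-0.754, -1.072) = 215.1210°
|p|² = ρ² + z² = 1.31061² + 1.643² = 4.41715
κ = 2ρ / |p|² = 2×1.31061 / 4.41715 = 0.59342
θ = 2·atan2(ρ, z) = 2·atan2(1.31061, 1.643) = 1.34667 rad
ℓ = θ/κ = 1.34667/0.59342 = 2.26933

0.5934 215.12 2.2693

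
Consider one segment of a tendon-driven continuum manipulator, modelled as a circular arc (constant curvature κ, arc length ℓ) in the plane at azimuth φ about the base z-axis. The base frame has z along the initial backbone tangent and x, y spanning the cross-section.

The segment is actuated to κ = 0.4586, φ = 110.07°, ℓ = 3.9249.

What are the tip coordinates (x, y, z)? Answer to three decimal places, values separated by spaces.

-0.918 2.513 2.124

θ = κ·ℓ = 0.4586 × 3.9249 = 1.79996 rad
ρ = (1 − cos θ)/κ = (1 − -0.22716)/0.4586 = 2.67589
z = sin θ / κ = 0.97386/0.4586 = 2.12354
x = ρ cos φ = 2.67589 × cos(110.07°) = -0.91828
y = ρ sin φ = 2.67589 × sin(110.07°) = 2.51339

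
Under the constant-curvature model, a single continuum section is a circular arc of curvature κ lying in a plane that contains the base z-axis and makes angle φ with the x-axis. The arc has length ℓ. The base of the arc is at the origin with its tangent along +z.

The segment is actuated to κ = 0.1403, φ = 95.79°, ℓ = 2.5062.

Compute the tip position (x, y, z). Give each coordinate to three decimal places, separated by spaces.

θ = κ·ℓ = 0.1403 × 2.5062 = 0.35162 rad
ρ = (1 − cos θ)/κ = (1 − 0.93882)/0.1403 = 0.43609
z = sin θ / κ = 0.34442/0.1403 = 2.45488
x = ρ cos φ = 0.43609 × cos(95.79°) = -0.04399
y = ρ sin φ = 0.43609 × sin(95.79°) = 0.43387

-0.044 0.434 2.455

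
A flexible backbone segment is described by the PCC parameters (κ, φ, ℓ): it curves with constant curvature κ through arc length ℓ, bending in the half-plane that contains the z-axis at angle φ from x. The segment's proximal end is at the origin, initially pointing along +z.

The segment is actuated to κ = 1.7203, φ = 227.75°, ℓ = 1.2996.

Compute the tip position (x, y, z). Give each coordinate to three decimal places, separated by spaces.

θ = κ·ℓ = 1.7203 × 1.2996 = 2.23570 rad
ρ = (1 − cos θ)/κ = (1 − -0.61698)/1.7203 = 0.93994
z = sin θ / κ = 0.78698/1.7203 = 0.45746
x = ρ cos φ = 0.93994 × cos(227.75°) = -0.63199
y = ρ sin φ = 0.93994 × sin(227.75°) = -0.69576

-0.632 -0.696 0.457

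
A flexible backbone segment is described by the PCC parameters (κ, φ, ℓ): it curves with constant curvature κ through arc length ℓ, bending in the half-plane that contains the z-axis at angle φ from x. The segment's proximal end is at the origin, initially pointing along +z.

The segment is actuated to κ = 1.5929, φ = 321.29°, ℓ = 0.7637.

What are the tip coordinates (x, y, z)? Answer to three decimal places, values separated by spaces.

θ = κ·ℓ = 1.5929 × 0.7637 = 1.21650 rad
ρ = (1 − cos θ)/κ = (1 − 0.34693)/1.5929 = 0.40999
z = sin θ / κ = 0.93789/1.5929 = 0.58879
x = ρ cos φ = 0.40999 × cos(321.29°) = 0.31992
y = ρ sin φ = 0.40999 × sin(321.29°) = -0.25640

0.320 -0.256 0.589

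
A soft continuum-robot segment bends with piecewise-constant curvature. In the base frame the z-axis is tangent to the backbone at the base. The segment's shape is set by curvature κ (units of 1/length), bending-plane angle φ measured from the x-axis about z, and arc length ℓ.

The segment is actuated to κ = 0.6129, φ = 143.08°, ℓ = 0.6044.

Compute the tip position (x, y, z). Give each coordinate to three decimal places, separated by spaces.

-0.088 0.066 0.591

θ = κ·ℓ = 0.6129 × 0.6044 = 0.37044 rad
ρ = (1 − cos θ)/κ = (1 − 0.93217)/0.6129 = 0.11067
z = sin θ / κ = 0.36202/0.6129 = 0.59067
x = ρ cos φ = 0.11067 × cos(143.08°) = -0.08848
y = ρ sin φ = 0.11067 × sin(143.08°) = 0.06648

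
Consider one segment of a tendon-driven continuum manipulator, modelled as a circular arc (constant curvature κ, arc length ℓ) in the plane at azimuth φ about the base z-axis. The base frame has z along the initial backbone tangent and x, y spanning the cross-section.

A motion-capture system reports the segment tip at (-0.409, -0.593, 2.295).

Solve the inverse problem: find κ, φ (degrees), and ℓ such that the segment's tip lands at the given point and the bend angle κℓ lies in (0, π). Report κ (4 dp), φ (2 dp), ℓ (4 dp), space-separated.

0.2490 235.41 2.4429

ρ = √(x²+y²) = √(-0.409² + -0.593²) = 0.72037
φ = atan2(y, x) mod 360° = atan2(-0.593, -0.409) = 235.4055°
|p|² = ρ² + z² = 0.72037² + 2.295² = 5.78595
κ = 2ρ / |p|² = 2×0.72037 / 5.78595 = 0.24901
θ = 2·atan2(ρ, z) = 2·atan2(0.72037, 2.295) = 0.60829 rad
ℓ = θ/κ = 0.60829/0.24901 = 2.44289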